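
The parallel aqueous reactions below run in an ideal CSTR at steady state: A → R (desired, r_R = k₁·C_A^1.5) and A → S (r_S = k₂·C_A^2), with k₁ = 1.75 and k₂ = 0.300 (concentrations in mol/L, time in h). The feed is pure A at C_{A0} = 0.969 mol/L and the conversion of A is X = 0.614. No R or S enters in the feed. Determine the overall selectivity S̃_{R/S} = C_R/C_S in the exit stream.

9.54

Exit C_A = C_{A0}(1−X) = 0.969×0.386 = 0.3740 mol/L.
Rates in a CSTR are evaluated at the outlet concentration: r_R = 1.75×0.3740^1.5 = 0.4003, r_S = 0.300×0.3740^2 = 0.04197.
Overall selectivity = C_R/C_S = r_Rτ/(r_Sτ) = r_R/r_S = 9.54.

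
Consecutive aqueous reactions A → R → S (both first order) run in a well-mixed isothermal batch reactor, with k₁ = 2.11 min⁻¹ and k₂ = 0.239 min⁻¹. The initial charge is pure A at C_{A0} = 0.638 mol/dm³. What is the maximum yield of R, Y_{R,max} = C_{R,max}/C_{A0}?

0.757

Evaluating C_R at t_opt = ln(k₂/k₁)/(k₂−k₁) gives C_{R,max}/C_{A0} = (k₁/k₂)^[k₂/(k₂−k₁)].
= (2.11/0.239)^(0.239/(0.239−2.11)) = (8.828)^(-0.1277) = 0.7571.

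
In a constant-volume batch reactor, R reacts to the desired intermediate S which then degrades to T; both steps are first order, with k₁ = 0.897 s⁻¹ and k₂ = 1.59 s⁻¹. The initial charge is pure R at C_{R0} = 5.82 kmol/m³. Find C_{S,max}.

At the optimum, C_{S,max}/C_{R0} = (k₁/k₂)^[k₂/(k₂−k₁)].
= (0.897/1.59)^(1.59/(1.59−0.897)) = (0.5642)^(2.294) = 0.2689.
C_{S,max} = 0.2689×5.82 = 1.57 kmol/m³.

1.57 kmol/m³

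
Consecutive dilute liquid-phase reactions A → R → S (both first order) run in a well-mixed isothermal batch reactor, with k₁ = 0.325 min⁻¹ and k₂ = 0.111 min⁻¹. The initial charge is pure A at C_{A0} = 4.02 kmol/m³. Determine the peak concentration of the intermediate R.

At the optimum, C_{R,max}/C_{A0} = (k₁/k₂)^[k₂/(k₂−k₁)].
= (0.325/0.111)^(0.111/(0.111−0.325)) = (2.928)^(-0.5187) = 0.5728.
C_{R,max} = 0.5728×4.02 = 2.30 kmol/m³.

2.30 kmol/m³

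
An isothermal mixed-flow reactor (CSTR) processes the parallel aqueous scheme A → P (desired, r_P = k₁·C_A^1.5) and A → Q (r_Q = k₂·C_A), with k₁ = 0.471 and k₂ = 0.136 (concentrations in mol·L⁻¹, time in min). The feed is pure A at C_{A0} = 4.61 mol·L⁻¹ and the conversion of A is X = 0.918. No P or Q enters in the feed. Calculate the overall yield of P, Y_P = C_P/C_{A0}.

Exit C_A = C_{A0}(1−X) = 4.61×0.0820 = 0.3780 mol·L⁻¹.
In a CSTR the entire volume is at exit conditions, so r_P = 0.471×0.3780^1.5 = 0.1095 and r_Q = 0.136×0.3780 = 0.05141.
Fraction of consumed A going to P: r_P/(r_P+r_Q) = 0.6804.
C_P = 0.6804·C_{A0}·X = 0.6804×4.61×0.918 = 2.88 mol·L⁻¹; Y_P = C_P/C_{A0} = 0.625.

0.625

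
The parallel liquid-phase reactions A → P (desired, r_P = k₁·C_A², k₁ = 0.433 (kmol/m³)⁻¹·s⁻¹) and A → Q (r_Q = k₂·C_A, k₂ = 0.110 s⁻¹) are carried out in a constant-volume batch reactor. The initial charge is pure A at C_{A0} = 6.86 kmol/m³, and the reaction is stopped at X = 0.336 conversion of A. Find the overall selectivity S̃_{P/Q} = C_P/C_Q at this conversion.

C_A = C_{A0}(1−X) = 4.555 kmol/m³.
Along a PFR/batch, dC_Q/dC_A = −r_Q/(r_P+r_Q) = −k₂/(k₂+k₁·C_A).
Integrating from C_{A0} to C_A: C_Q = (0.110/0.433)·ln[(0.110+0.433·6.86)/(0.110+0.433·4.56)] = 0.2540·ln(3.080/2.082) = 0.09947 kmol/m³.
Then C_P = (C_{A0}−C_A) − C_Q = 2.305 − 0.09947 = 2.205 kmol/m³.
S̃_{P/Q} = C_P/C_Q = 2.205/0.09947 = 22.2.

22.2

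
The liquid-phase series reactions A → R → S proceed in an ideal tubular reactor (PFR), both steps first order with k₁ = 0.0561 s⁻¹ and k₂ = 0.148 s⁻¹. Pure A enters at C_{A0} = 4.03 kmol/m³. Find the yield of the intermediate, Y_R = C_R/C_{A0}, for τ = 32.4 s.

Solving the coupled first-order balances gives C_R(τ) = [k₁/(k₂−k₁)]·C_{A0}·(e^(−k₁τ) − e^(−k₂τ)).
e^(−k₁τ) = e^(−0.0561×32.4) = e^(−1.818) = 0.1624; e^(−k₂τ) = e^(−4.795) = 0.008269.
C_R = 0.0561×4.03/(0.148−0.0561) × (0.1624−0.008269) = 2.460×0.1541 = 0.3792 kmol/m³.
Y_R = C_R/C_{A0} = 0.3792/4.03 = 0.0941.

0.0941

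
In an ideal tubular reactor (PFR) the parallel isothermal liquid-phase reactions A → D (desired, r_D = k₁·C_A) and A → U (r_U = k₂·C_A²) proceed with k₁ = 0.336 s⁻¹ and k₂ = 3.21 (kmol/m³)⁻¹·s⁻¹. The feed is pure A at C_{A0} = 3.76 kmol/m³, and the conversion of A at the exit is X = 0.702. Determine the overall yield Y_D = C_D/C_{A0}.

C_A = C_{A0}(1−X) = 1.120 kmol/m³.
Along a PFR/batch, dC_D/dC_A = −r_D/(r_D+r_U) = −k₁/(k₁+k₂·C_A).
Integrating from C_{A0} to C_A: C_D = (0.336/3.21)·ln[(0.336+3.21·3.76)/(0.336+3.21·1.12)] = 0.1047·ln(12.41/3.933) = 0.1202 kmol/m³.
Y_D = C_D/C_{A0} = 0.1202/3.76 = 0.0320.

0.0320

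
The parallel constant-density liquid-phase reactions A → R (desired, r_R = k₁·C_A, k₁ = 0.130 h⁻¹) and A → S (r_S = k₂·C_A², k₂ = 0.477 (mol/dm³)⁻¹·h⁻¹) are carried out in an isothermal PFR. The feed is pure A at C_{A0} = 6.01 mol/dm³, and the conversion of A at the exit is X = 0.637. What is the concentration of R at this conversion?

0.256 mol/dm³

C_A = C_{A0}(1−X) = 2.182 mol/dm³.
Along a PFR/batch, dC_R/dC_A = −r_R/(r_R+r_S) = −k₁/(k₁+k₂·C_A).
Integrating from C_{A0} to C_A: C_R = (0.130/0.477)·ln[(0.130+0.477·6.01)/(0.130+0.477·2.18)] = 0.2725·ln(2.997/1.171) = 0.2562 mol/dm³.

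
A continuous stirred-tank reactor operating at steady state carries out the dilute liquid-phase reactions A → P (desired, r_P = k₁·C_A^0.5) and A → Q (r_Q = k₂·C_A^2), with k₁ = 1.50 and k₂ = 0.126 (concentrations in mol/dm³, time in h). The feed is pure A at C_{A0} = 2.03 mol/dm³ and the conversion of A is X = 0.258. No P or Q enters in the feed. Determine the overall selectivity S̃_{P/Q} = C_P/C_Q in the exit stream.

6.44

Exit C_A = C_{A0}(1−X) = 2.03×0.742 = 1.506 mol/dm³.
A CSTR operates uniformly at the exit composition, giving r_P = 1.841 and r_Q = 0.2859 (each k·C_A^n at C_A = 1.506).
Overall selectivity = C_P/C_Q = r_Pτ/(r_Qτ) = r_P/r_Q = 6.44.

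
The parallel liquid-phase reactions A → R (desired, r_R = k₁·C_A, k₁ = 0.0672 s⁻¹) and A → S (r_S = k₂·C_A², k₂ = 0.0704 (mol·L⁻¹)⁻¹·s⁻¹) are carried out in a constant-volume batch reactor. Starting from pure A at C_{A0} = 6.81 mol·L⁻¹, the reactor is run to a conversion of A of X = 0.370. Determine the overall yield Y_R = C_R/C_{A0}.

0.0550

C_A = C_{A0}(1−X) = 4.290 mol·L⁻¹.
Along a PFR/batch, dC_R/dC_A = −r_R/(r_R+r_S) = −k₁/(k₁+k₂·C_A).
Integrating from C_{A0} to C_A: C_R = (0.0672/0.0704)·ln[(0.0672+0.0704·6.81)/(0.0672+0.0704·4.29)] = 0.9545·ln(0.5466/0.3692) = 0.3745 mol·L⁻¹.
Y_R = C_R/C_{A0} = 0.3745/6.81 = 0.0550.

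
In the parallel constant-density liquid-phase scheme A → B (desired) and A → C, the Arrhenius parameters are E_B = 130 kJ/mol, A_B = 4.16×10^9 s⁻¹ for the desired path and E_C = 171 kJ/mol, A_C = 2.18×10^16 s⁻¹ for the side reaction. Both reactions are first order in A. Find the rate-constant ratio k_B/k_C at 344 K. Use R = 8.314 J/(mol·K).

0.321

Since both paths have the same order in A, the concentration cancels and S_{B/C} = k_B/k_C = (A_B/A_C)·exp[(E_C−E_B)/(RT)].
(E_C−E_B)/(RT) = (171−130)×10³/(8.314×344) = 41000/2860 = 14.34.
k_B/k_C = (4.16×10^9/2.18×10^16)·exp(14.34) = 1.908×10^-7 × 1.682×10^6 = 0.321.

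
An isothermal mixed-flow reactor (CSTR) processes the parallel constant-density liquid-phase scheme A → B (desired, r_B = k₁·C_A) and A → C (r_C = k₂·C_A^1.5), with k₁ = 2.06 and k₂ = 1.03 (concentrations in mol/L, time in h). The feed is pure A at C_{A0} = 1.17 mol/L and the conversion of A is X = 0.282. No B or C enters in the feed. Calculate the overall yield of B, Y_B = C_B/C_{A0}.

0.193

Exit C_A = C_{A0}(1−X) = 1.17×0.718 = 0.8401 mol/L.
Rates in a CSTR are evaluated at the outlet concentration: r_B = 2.06×0.8401 = 1.731, r_C = 1.03×0.8401^1.5 = 0.7931.
Fraction of consumed A going to B: r_B/(r_B+r_C) = 0.6857.
C_B = 0.6857·C_{A0}·X = 0.6857×1.17×0.282 = 0.226 mol/L; Y_B = C_B/C_{A0} = 0.193.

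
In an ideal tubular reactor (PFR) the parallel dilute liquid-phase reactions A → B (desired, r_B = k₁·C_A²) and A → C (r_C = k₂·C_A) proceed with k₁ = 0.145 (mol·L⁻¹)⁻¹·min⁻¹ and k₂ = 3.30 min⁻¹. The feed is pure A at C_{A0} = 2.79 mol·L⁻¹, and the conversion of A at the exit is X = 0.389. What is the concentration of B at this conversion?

0.0974 mol·L⁻¹

C_A = C_{A0}(1−X) = 1.705 mol·L⁻¹.
Along a PFR/batch, dC_C/dC_A = −r_C/(r_B+r_C) = −k₂/(k₂+k₁·C_A).
Integrating from C_{A0} to C_A: C_C = (3.30/0.145)·ln[(3.30+0.145·2.79)/(3.30+0.145·1.70)] = 22.76·ln(3.705/3.547) = 0.9879 mol·L⁻¹.
Then C_B = (C_{A0}−C_A) − C_C = 1.085 − 0.9879 = 0.09738 mol·L⁻¹.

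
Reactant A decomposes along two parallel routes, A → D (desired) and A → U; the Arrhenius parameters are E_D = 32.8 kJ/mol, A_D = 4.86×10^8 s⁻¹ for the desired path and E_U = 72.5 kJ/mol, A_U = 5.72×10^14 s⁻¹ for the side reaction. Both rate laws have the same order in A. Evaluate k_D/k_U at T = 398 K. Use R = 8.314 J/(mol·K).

Since both paths have the same order in A, the concentration cancels and S_{D/U} = k_D/k_U = (A_D/A_U)·exp[(E_U−E_D)/(RT)].
(E_U−E_D)/(RT) = (72.5−32.8)×10³/(8.314×398) = 39700/3309 = 12.00.
k_D/k_U = (4.86×10^8/5.72×10^14)·exp(12.00) = 8.497×10^-7 × 1.624×10^5 = 0.138.

0.138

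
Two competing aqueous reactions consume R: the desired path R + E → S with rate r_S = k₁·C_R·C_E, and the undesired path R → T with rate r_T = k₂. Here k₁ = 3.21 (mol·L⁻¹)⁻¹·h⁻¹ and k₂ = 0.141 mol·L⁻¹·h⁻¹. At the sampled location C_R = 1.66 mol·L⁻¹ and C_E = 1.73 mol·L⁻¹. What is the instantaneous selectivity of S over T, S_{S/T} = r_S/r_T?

65.4

S_{S/T} = r_S/r_T = (k₁·C_R·C_E)/(k₂) = (k₁/k₂)·C_R·C_E.
= (3.21×1.660×1.730) / (0.141) = 9.218/0.1410 = 65.4.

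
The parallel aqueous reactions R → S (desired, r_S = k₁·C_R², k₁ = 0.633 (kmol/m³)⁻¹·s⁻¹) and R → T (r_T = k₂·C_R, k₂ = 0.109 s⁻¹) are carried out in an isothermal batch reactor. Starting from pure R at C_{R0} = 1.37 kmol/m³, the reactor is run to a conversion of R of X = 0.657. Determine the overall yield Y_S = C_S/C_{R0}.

0.547

C_R = C_{R0}(1−X) = 0.4699 kmol/m³.
Along a PFR/batch, dC_T/dC_R = −r_T/(r_S+r_T) = −k₂/(k₂+k₁·C_R).
Integrating from C_{R0} to C_R: C_T = (0.109/0.633)·ln[(0.109+0.633·1.37)/(0.109+0.633·0.470)] = 0.1722·ln(0.9762/0.4065) = 0.1509 kmol/m³.
Then C_S = (C_{R0}−C_R) − C_T = 0.9001 − 0.1509 = 0.7492 kmol/m³.
Y_S = C_S/C_{R0} = 0.7492/1.37 = 0.547.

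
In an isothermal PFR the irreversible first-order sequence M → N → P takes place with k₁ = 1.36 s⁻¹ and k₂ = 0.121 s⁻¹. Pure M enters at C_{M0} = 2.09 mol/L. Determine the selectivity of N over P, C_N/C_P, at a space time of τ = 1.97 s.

5.57

For first-order series with pure M initially, C_N(τ) = k₁C_{M0}/(k₂−k₁)·(e^(−k₁τ) − e^(−k₂τ)).
e^(−k₁τ) = e^(−1.36×1.97) = e^(−2.679) = 0.06862; e^(−k₂τ) = e^(−0.2384) = 0.7879.
C_N = 1.36×2.09/(0.121−1.36) × (0.06862−0.7879) = (-2.294)×(-0.7193) = 1.650 mol/L.
C_M = C_{M0}e^(−k₁τ) = 0.1434 mol/L, so C_P = C_{M0}−C_M−C_N = 0.2965 mol/L; C_N/C_P = 5.57.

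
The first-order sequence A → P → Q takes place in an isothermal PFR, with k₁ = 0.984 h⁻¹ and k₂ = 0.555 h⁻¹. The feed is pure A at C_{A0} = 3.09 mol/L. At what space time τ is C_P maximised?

The intermediate peaks when r₁ = r₂, i.e. k₁e^(−k₁τ) = k₂e^(−k₂τ), giving τ_opt = ln(k₂/k₁)/(k₂−k₁).
= ln(0.555/0.984)/(0.555−0.984) = ln(0.5640)/-0.4290 = -0.5727/-0.4290 = 1.33 h.

1.33 h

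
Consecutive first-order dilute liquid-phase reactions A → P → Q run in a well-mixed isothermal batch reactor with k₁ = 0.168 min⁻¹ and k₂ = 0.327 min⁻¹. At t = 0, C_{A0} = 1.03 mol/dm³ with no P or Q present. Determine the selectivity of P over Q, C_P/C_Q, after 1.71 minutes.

3.10

The intermediate concentration in a first-order A→B→C sequence is C_P = k₁C_{A0}(e^(−k₁t) − e^(−k₂t))/(k₂−k₁).
e^(−k₁t) = e^(−0.168×1.71) = e^(−0.2873) = 0.7503; e^(−k₂t) = e^(−0.5592) = 0.5717.
C_P = 0.168×1.03/(0.327−0.168) × (0.7503−0.5717) = 1.088×0.1786 = 0.1944 mol/dm³.
C_A = C_{A0}e^(−k₁t) = 0.7728 mol/dm³, so C_Q = C_{A0}−C_A−C_P = 0.06280 mol/dm³; C_P/C_Q = 3.10.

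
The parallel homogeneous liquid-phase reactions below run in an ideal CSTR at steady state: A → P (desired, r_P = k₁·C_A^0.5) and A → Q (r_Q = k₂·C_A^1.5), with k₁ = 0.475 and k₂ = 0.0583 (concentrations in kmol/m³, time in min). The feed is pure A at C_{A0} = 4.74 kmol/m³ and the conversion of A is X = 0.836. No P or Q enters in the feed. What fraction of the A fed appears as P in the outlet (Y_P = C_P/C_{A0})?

0.763

Exit C_A = C_{A0}(1−X) = 4.74×0.164 = 0.7774 kmol/m³.
Rates in a CSTR are evaluated at the outlet concentration: r_P = 0.475×0.7774^0.5 = 0.4188, r_Q = 0.0583×0.7774^1.5 = 0.03996.
Fraction of consumed A going to P: r_P/(r_P+r_Q) = 0.9129.
C_P = 0.9129·C_{A0}·X = 0.9129×4.74×0.836 = 3.62 kmol/m³; Y_P = C_P/C_{A0} = 0.763.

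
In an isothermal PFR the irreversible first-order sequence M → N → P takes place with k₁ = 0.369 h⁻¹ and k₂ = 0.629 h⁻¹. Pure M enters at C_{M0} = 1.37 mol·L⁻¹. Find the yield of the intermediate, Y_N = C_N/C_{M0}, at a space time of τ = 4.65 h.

0.179

For first-order series with pure M initially, C_N(τ) = k₁C_{M0}/(k₂−k₁)·(e^(−k₁τ) − e^(−k₂τ)).
e^(−k₁τ) = e^(−0.369×4.65) = e^(−1.716) = 0.1798; e^(−k₂τ) = e^(−2.925) = 0.05367.
C_N = 0.369×1.37/(0.629−0.369) × (0.1798−0.05367) = 1.944×0.1261 = 0.2453 mol·L⁻¹.
Y_N = C_N/C_{M0} = 0.2453/1.37 = 0.179.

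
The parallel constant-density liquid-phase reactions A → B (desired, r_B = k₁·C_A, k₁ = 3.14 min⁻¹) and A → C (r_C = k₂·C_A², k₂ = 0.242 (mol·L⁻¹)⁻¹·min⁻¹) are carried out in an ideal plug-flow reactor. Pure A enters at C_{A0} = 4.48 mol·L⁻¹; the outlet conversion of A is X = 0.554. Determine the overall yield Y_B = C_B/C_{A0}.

0.444

C_A = C_{A0}(1−X) = 1.998 mol·L⁻¹.
Along a PFR/batch, dC_B/dC_A = −r_B/(r_B+r_C) = −k₁/(k₁+k₂·C_A).
Integrating from C_{A0} to C_A: C_B = (3.14/0.242)·ln[(3.14+0.242·4.48)/(3.14+0.242·2.00)] = 12.98·ln(4.224/3.624) = 1.990 mol·L⁻¹.
Y_B = C_B/C_{A0} = 1.990/4.48 = 0.444.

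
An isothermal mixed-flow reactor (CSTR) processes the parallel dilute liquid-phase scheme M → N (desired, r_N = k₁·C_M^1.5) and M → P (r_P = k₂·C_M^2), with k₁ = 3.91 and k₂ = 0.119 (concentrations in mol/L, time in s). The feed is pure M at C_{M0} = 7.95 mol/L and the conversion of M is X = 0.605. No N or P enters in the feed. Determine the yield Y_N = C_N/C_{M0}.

0.574

Exit C_M = C_{M0}(1−X) = 7.95×0.395 = 3.140 mol/L.
A CSTR operates uniformly at the exit composition, giving r_N = 21.76 and r_P = 1.173 (each k·C_M^n at C_M = 3.140).
Fraction of consumed M going to N: r_N/(r_N+r_P) = 0.9488.
C_N = 0.9488·C_{M0}·X = 0.9488×7.95×0.605 = 4.56 mol/L; Y_N = C_N/C_{M0} = 0.574.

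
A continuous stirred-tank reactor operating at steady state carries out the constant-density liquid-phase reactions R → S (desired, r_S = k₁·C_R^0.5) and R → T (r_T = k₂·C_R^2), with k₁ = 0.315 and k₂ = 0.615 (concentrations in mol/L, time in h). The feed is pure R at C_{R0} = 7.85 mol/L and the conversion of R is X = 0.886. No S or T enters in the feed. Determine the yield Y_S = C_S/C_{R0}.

0.334

Exit C_R = C_{R0}(1−X) = 7.85×0.114 = 0.8949 mol/L.
Rates in a CSTR are evaluated at the outlet concentration: r_S = 0.315×0.8949^0.5 = 0.2980, r_T = 0.615×0.8949^2 = 0.4925.
Fraction of consumed R going to S: r_S/(r_S+r_T) = 0.3770.
C_S = 0.3770·C_{R0}·X = 0.3770×7.85×0.886 = 2.62 mol/L; Y_S = C_S/C_{R0} = 0.334.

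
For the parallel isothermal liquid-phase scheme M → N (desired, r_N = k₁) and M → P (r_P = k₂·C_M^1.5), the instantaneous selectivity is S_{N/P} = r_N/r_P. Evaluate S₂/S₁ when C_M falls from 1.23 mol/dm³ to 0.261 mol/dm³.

S_{N/P} = (k₁/k₂)·C_M^-1.5, so S₂/S₁ = (C_{M,2}/C_{M,1})^-1.5.
= (0.261/1.23)^(-1.5) = (0.2122)^(-1.5) = 10.2.

10.2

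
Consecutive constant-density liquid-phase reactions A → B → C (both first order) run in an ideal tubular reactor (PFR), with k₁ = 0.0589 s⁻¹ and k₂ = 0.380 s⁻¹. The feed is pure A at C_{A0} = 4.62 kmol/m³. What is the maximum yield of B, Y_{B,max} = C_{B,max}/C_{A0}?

At the optimum, C_{B,max}/C_{A0} = (k₁/k₂)^[k₂/(k₂−k₁)].
= (0.0589/0.380)^(0.380/(0.380−0.0589)) = (0.1550)^(1.183) = 0.1101.

0.110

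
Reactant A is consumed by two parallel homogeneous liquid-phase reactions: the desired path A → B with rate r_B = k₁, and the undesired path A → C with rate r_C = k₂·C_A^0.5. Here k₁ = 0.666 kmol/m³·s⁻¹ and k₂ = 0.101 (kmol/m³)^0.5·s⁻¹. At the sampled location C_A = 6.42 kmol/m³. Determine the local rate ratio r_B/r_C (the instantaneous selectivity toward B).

S_{B/C} = r_B/r_C = (k₁)/(k₂·C_A^0.5) = (k₁/k₂)·C_A^-0.5.
= (0.666) / (0.101×6.420^0.5) = 0.6660/0.2559 = 2.60.
The undesired path is higher order in A, so low C_A (CSTR or dilute feed) favours B.

2.60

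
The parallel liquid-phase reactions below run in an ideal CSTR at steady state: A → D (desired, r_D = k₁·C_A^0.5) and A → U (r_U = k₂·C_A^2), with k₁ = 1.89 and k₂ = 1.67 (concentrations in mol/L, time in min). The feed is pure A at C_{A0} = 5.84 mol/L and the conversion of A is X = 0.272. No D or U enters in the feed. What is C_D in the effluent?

0.182 mol/L

Exit C_A = C_{A0}(1−X) = 5.84×0.728 = 4.252 mol/L.
A CSTR operates uniformly at the exit composition, giving r_D = 3.897 and r_U = 30.19 (each k·C_A^n at C_A = 4.252).
Fraction of consumed A going to D: r_D/(r_D+r_U) = 0.1143.
C_D = 0.1143·C_{A0}·X = 0.1143×5.84×0.272 = 0.182 mol/L.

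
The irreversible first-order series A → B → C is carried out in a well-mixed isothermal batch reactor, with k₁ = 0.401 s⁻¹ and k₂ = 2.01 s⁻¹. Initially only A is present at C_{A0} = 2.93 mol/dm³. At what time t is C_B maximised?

1.00 s

Setting dC_B/dt = 0 gives t_opt = ln(k₂/k₁)/(k₂−k₁).
= ln(2.01/0.401)/(2.01−0.401) = ln(5.012)/1.609 = 1.612/1.609 = 1.00 s.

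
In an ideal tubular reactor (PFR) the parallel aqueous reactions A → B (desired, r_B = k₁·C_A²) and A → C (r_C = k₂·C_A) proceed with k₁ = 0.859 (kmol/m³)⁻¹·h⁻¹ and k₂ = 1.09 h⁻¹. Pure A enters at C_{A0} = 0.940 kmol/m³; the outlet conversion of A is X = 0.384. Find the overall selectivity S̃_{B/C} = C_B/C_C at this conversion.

0.594

C_A = C_{A0}(1−X) = 0.5790 kmol/m³.
Along a PFR/batch, dC_C/dC_A = −r_C/(r_B+r_C) = −k₂/(k₂+k₁·C_A).
Integrating from C_{A0} to C_A: C_C = (1.09/0.859)·ln[(1.09+0.859·0.940)/(1.09+0.859·0.579)] = 1.269·ln(1.897/1.587) = 0.2264 kmol/m³.
Then C_B = (C_{A0}−C_A) − C_C = 0.3610 − 0.2264 = 0.1346 kmol/m³.
S̃_{B/C} = C_B/C_C = 0.1346/0.2264 = 0.594.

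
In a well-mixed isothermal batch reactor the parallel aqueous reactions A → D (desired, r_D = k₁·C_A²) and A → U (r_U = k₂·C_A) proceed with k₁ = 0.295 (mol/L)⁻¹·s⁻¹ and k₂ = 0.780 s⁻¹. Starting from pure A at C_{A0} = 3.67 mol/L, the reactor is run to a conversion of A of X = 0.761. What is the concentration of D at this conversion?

C_A = C_{A0}(1−X) = 0.8771 mol/L.
Along a PFR/batch, dC_U/dC_A = −r_U/(r_D+r_U) = −k₂/(k₂+k₁·C_A).
Integrating from C_{A0} to C_A: C_U = (0.780/0.295)·ln[(0.780+0.295·3.67)/(0.780+0.295·0.877)] = 2.644·ln(1.863/1.039) = 1.544 mol/L.
Then C_D = (C_{A0}−C_A) − C_U = 2.793 − 1.544 = 1.249 mol/L.

1.25 mol/L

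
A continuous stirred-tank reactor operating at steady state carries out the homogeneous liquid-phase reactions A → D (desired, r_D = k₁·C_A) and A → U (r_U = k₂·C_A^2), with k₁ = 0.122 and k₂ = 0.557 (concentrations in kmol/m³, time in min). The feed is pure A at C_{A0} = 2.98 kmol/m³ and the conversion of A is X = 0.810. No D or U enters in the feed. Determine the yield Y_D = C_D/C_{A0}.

0.226

Exit C_A = C_{A0}(1−X) = 2.98×0.190 = 0.5662 kmol/m³.
Rates in a CSTR are evaluated at the outlet concentration: r_D = 0.122×0.5662 = 0.06908, r_U = 0.557×0.5662^2 = 0.1786.
Fraction of consumed A going to D: r_D/(r_D+r_U) = 0.2789.
C_D = 0.2789·C_{A0}·X = 0.2789×2.98×0.810 = 0.673 kmol/m³; Y_D = C_D/C_{A0} = 0.226.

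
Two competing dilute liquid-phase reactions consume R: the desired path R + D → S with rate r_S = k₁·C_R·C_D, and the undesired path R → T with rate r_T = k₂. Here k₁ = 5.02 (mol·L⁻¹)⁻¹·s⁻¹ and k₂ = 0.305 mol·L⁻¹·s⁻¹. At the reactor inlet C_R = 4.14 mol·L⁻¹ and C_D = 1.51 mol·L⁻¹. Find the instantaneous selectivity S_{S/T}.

103

S_{S/T} = r_S/r_T = (k₁·C_R·C_D)/(k₂) = (k₁/k₂)·C_R·C_D.
= (5.02×4.140×1.510) / (0.305) = 31.38/0.3050 = 103.
Since the desired path is higher order in R, keeping C_R high (PFR or concentrated feed) favours S.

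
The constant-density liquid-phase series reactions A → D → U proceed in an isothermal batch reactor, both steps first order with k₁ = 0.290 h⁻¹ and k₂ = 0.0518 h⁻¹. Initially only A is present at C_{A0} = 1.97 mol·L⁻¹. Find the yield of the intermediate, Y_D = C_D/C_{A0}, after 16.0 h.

For first-order series with pure A initially, C_D(t) = k₁C_{A0}/(k₂−k₁)·(e^(−k₁t) − e^(−k₂t)).
e^(−k₁t) = e^(−0.290×16.0) = e^(−4.640) = 0.009658; e^(−k₂t) = e^(−0.8288) = 0.4366.
C_D = 0.290×1.97/(0.0518−0.290) × (0.009658−0.4366) = (-2.398)×(-0.4269) = 1.024 mol·L⁻¹.
Y_D = C_D/C_{A0} = 1.024/1.97 = 0.520.

0.520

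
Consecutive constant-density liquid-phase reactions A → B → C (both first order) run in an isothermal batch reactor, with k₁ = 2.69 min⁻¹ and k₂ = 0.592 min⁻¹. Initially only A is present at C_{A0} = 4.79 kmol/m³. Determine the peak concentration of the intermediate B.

3.12 kmol/m³

Evaluating C_B at t_opt = ln(k₂/k₁)/(k₂−k₁) gives C_{B,max}/C_{A0} = (k₁/k₂)^[k₂/(k₂−k₁)].
= (2.69/0.592)^(0.592/(0.592−2.69)) = (4.544)^(-0.2822) = 0.6524.
C_{B,max} = 0.6524×4.79 = 3.12 kmol/m³.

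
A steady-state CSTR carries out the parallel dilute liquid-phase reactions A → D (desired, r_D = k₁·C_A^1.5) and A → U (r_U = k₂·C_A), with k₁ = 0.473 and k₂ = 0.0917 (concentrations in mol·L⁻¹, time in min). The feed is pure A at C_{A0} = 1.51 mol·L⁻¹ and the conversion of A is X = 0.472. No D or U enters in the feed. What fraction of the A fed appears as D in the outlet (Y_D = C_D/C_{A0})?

0.388

Exit C_A = C_{A0}(1−X) = 1.51×0.528 = 0.7973 mol·L⁻¹.
In a CSTR the entire volume is at exit conditions, so r_D = 0.473×0.7973^1.5 = 0.3367 and r_U = 0.0917×0.7973 = 0.07311.
Fraction of consumed A going to D: r_D/(r_D+r_U) = 0.8216.
C_D = 0.8216·C_{A0}·X = 0.8216×1.51×0.472 = 0.586 mol·L⁻¹; Y_D = C_D/C_{A0} = 0.388.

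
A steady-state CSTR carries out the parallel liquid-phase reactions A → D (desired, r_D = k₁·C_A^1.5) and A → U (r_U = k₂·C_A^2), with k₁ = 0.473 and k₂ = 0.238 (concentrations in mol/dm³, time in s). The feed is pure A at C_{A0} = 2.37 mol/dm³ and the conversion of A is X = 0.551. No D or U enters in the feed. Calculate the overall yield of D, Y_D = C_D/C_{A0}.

0.363

Exit C_A = C_{A0}(1−X) = 2.37×0.449 = 1.064 mol/dm³.
In a CSTR the entire volume is at exit conditions, so r_D = 0.473×1.064^1.5 = 0.5192 and r_U = 0.238×1.064^2 = 0.2695.
Fraction of consumed A going to D: r_D/(r_D+r_U) = 0.6583.
C_D = 0.6583·C_{A0}·X = 0.6583×2.37×0.551 = 0.860 mol/dm³; Y_D = C_D/C_{A0} = 0.363.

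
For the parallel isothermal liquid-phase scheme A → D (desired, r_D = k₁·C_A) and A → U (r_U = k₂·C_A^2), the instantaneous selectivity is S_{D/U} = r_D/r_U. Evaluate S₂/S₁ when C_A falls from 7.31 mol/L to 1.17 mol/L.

6.25

S_{D/U} = (k₁/k₂)·C_A⁻¹, so S₂/S₁ = (C_{A,2}/C_{A,1})⁻¹.
= 7.31/1.17 = 6.25.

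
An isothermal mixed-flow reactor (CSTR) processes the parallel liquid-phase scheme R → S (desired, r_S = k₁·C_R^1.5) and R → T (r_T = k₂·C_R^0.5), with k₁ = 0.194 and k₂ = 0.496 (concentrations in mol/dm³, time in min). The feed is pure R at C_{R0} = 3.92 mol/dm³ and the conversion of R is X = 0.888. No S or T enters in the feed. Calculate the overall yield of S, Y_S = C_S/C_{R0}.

0.130

Exit C_R = C_{R0}(1−X) = 3.92×0.112 = 0.4390 mol/dm³.
A CSTR operates uniformly at the exit composition, giving r_S = 0.05644 and r_T = 0.3287 (each k·C_R^n at C_R = 0.4390).
Fraction of consumed R going to S: r_S/(r_S+r_T) = 0.1466.
C_S = 0.1466·C_{R0}·X = 0.1466×3.92×0.888 = 0.510 mol/dm³; Y_S = C_S/C_{R0} = 0.130.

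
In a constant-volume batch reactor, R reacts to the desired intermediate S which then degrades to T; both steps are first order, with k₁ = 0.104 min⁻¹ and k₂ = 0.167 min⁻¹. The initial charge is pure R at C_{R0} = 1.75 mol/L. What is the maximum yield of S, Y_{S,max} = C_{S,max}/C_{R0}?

For a first-order series the maximum intermediate yield is C_{S,max}/C_{R0} = (k₁/k₂)^[k₂/(k₂−k₁)].
= (0.104/0.167)^(0.167/(0.167−0.104)) = (0.6228)^(2.651) = 0.2850.

0.285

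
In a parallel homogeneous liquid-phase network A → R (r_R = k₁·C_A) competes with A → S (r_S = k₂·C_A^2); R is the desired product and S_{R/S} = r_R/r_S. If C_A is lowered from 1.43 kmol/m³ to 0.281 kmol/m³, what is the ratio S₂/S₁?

5.09

S_{R/S} = (k₁/k₂)·C_A⁻¹, so S₂/S₁ = (C_{A,2}/C_{A,1})⁻¹.
= 1.43/0.281 = 5.09.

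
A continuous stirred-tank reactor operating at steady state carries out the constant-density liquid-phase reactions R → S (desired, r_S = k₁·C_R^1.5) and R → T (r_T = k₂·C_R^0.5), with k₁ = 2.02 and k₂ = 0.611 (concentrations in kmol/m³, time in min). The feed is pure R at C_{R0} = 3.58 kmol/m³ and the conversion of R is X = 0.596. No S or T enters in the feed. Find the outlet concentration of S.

1.76 kmol/m³

Exit C_R = C_{R0}(1−X) = 3.58×0.404 = 1.446 kmol/m³.
A CSTR operates uniformly at the exit composition, giving r_S = 3.514 and r_T = 0.7348 (each k·C_R^n at C_R = 1.446).
Fraction of consumed R going to S: r_S/(r_S+r_T) = 0.8270.
C_S = 0.8270·C_{R0}·X = 0.8270×3.58×0.596 = 1.76 kmol/m³.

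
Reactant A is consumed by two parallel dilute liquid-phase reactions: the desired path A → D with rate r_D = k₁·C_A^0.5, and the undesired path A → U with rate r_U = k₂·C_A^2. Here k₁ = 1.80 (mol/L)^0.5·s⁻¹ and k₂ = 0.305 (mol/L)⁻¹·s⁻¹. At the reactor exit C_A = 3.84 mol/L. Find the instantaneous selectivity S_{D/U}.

S_{D/U} = r_D/r_U = (k₁·C_A^0.5)/(k₂·C_A^2) = (k₁/k₂)·C_A^-1.5.
= (1.80×3.840^0.5) / (0.305×3.840^2) = 3.527/4.497 = 0.784.

0.784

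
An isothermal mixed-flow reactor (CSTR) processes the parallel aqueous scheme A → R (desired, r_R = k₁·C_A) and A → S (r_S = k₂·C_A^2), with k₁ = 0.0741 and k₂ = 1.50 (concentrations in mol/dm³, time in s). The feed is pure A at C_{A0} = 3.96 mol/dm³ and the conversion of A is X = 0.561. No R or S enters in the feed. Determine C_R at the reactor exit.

Exit C_A = C_{A0}(1−X) = 3.96×0.439 = 1.738 mol/dm³.
A CSTR operates uniformly at the exit composition, giving r_R = 0.1288 and r_S = 4.533 (each k·C_A^n at C_A = 1.738).
Fraction of consumed A going to R: r_R/(r_R+r_S) = 0.02763.
C_R = 0.02763·C_{A0}·X = 0.02763×3.96×0.561 = 0.0614 mol/dm³.

0.0614 mol/dm³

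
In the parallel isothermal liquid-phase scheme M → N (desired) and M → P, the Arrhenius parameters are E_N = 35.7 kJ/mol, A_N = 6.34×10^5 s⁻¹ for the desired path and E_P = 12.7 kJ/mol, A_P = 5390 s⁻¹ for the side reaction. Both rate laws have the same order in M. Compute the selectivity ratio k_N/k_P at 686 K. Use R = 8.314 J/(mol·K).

2.09

k_N/k_P = (A_N/A_P)·exp[−(E_N−E_P)/(RT)] = (A_N/A_P)·exp[(E_P−E_N)/(RT)].
(E_P−E_N)/(RT) = (12.7−35.7)×10³/(8.314×686) = -23000/5703 = -4.033.
k_N/k_P = (6.34×10^5/5390)·exp(-4.033) = 117.6 × 0.01773 = 2.09.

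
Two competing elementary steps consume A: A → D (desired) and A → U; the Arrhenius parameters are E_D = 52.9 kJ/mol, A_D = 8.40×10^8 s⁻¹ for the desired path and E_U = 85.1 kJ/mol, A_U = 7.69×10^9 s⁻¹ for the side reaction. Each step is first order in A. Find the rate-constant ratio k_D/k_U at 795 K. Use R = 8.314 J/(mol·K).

14.3

With equal orders, S_{D/U} = k_D/k_U = (A_D/A_U)·exp[(E_U−E_D)/(RT)].
(E_U−E_D)/(RT) = (85.1−52.9)×10³/(8.314×795) = 32200/6610 = 4.872.
k_D/k_U = (8.40×10^8/7.69×10^9)·exp(4.872) = 0.1092 × 130.5 = 14.3.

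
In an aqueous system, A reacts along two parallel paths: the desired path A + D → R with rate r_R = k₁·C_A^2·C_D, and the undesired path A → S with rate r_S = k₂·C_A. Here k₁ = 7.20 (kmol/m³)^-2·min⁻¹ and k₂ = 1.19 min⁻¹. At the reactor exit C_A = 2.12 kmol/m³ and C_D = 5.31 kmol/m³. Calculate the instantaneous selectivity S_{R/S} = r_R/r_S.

68.1

S_{R/S} = r_R/r_S = (k₁·C_A^2·C_D)/(k₂·C_A) = (k₁/k₂)·C_A·C_D.
= (7.20×2.120^2×5.310) / (1.19×2.120) = 171.8/2.523 = 68.1.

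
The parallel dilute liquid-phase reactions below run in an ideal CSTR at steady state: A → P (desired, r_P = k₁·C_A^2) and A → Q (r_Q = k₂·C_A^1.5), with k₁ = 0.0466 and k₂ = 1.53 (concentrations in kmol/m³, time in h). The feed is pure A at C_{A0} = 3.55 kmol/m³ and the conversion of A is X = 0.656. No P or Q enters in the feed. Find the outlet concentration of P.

Exit C_A = C_{A0}(1−X) = 3.55×0.344 = 1.221 kmol/m³.
Rates in a CSTR are evaluated at the outlet concentration: r_P = 0.0466×1.221^2 = 0.06950, r_Q = 1.53×1.221^1.5 = 2.065.
Fraction of consumed A going to P: r_P/(r_P+r_Q) = 0.03256.
C_P = 0.03256·C_{A0}·X = 0.03256×3.55×0.656 = 0.0758 kmol/m³.

0.0758 kmol/m³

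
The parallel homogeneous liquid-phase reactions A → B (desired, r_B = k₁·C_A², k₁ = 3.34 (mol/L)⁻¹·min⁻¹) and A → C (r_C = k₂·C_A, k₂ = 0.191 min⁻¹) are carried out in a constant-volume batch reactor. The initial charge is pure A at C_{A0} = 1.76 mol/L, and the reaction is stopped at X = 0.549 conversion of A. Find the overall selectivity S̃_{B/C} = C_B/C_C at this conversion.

21.3

C_A = C_{A0}(1−X) = 0.7938 mol/L.
Along a PFR/batch, dC_C/dC_A = −r_C/(r_B+r_C) = −k₂/(k₂+k₁·C_A).
Integrating from C_{A0} to C_A: C_C = (0.191/3.34)·ln[(0.191+3.34·1.76)/(0.191+3.34·0.794)] = 0.05719·ln(6.069/2.842) = 0.04339 mol/L.
Then C_B = (C_{A0}−C_A) − C_C = 0.9662 − 0.04339 = 0.9229 mol/L.
S̃_{B/C} = C_B/C_C = 0.9229/0.04339 = 21.3.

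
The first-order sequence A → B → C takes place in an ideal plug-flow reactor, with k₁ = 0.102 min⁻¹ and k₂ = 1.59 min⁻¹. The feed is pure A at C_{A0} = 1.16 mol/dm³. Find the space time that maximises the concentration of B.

1.85 min

For first-order series the maximum of C_B occurs at τ_opt = ln(k₂/k₁)/(k₂−k₁).
= ln(1.59/0.102)/(1.59−0.102) = ln(15.59)/1.488 = 2.747/1.488 = 1.85 min.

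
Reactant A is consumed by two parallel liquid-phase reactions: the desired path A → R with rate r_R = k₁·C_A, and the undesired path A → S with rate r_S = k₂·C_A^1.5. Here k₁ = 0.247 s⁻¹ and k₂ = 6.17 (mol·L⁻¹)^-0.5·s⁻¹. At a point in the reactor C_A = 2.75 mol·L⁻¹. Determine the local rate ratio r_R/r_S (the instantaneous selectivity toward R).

0.0241

S_{R/S} = r_R/r_S = (k₁·C_A)/(k₂·C_A^1.5) = (k₁/k₂)·C_A^-0.5.
= (0.247×2.750) / (6.17×2.750^1.5) = 0.6793/28.14 = 0.0241.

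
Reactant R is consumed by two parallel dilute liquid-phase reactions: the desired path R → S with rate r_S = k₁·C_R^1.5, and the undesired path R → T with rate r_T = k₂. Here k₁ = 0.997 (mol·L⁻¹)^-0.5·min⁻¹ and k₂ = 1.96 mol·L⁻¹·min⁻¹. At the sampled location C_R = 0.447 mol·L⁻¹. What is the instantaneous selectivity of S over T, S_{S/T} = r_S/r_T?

0.152

S_{S/T} = r_S/r_T = (k₁·C_R^1.5)/(k₂) = (k₁/k₂)·C_R^1.5.
= (0.997×0.4470^1.5) / (1.96) = 0.2980/1.960 = 0.152.
Since the desired path is higher order in R, keeping C_R high (PFR or concentrated feed) favours S.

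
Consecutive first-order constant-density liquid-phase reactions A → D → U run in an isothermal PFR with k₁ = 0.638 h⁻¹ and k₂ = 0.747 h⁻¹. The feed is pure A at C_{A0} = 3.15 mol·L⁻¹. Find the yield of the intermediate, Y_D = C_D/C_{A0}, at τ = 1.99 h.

Solving the coupled first-order balances gives C_D(τ) = [k₁/(k₂−k₁)]·C_{A0}·(e^(−k₁τ) − e^(−k₂τ)).
e^(−k₁τ) = e^(−0.638×1.99) = e^(−1.270) = 0.2809; e^(−k₂τ) = e^(−1.487) = 0.2262.
C_D = 0.638×3.15/(0.747−0.638) × (0.2809−0.2262) = 18.44×0.05478 = 1.010 mol·L⁻¹.
Y_D = C_D/C_{A0} = 1.010/3.15 = 0.321.

0.321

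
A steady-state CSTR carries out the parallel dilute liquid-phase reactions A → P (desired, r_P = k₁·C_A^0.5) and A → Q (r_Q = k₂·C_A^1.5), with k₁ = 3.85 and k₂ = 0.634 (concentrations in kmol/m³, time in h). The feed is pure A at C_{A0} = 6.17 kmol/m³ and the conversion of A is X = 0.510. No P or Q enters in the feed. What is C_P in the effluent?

2.10 kmol/m³

Exit C_A = C_{A0}(1−X) = 6.17×0.490 = 3.023 kmol/m³.
Rates in a CSTR are evaluated at the outlet concentration: r_P = 3.85×3.023^0.5 = 6.694, r_Q = 0.634×3.023^1.5 = 3.333.
Fraction of consumed A going to P: r_P/(r_P+r_Q) = 0.6676.
C_P = 0.6676·C_{A0}·X = 0.6676×6.17×0.510 = 2.10 kmol/m³.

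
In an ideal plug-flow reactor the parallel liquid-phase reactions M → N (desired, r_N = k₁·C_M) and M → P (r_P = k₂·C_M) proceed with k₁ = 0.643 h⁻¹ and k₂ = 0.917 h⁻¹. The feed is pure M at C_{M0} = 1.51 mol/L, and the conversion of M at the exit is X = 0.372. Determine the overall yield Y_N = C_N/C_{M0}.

0.153

C_M = C_{M0}(1−X) = 0.9483 mol/L.
Both paths are first order in M, so the instantaneous fraction to N is constant: dC_N/d(−C_M) = k₁/(k₁+k₂) = 0.4122.
C_N = 0.4122·(C_{M0}−C_M) = 0.4122×0.5617 = 0.232 mol/L.
Y_N = C_N/C_{M0} = 0.2315/1.51 = 0.153.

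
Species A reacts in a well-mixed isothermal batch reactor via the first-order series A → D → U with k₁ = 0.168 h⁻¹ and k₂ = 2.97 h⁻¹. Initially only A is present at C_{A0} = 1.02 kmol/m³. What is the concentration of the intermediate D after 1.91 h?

The intermediate concentration in a first-order A→B→C sequence is C_D = k₁C_{A0}(e^(−k₁t) − e^(−k₂t))/(k₂−k₁).
e^(−k₁t) = e^(−0.168×1.91) = e^(−0.3209) = 0.7255; e^(−k₂t) = e^(−5.673) = 0.003439.
C_D = 0.168×1.02/(2.97−0.168) × (0.7255−0.003439) = 0.06116×0.7221 = 0.04416 kmol/m³.

0.0442 kmol/m³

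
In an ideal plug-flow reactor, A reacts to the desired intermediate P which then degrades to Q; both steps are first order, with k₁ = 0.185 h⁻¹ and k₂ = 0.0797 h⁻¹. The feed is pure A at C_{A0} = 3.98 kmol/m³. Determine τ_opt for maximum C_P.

For first-order series the maximum of C_P occurs at τ_opt = ln(k₂/k₁)/(k₂−k₁).
= ln(0.0797/0.185)/(0.0797−0.185) = ln(0.4308)/-0.1053 = -0.8421/-0.1053 = 8.00 h.

8.00 h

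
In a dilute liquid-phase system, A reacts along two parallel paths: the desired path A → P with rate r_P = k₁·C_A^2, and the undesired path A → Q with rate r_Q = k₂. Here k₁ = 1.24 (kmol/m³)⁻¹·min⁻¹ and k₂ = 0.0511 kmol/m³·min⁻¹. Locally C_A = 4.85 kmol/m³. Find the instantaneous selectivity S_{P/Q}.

571

S_{P/Q} = r_P/r_Q = (k₁·C_A^2)/(k₂) = (k₁/k₂)·C_A^2.
= (1.24×4.850^2) / (0.0511) = 29.17/0.05110 = 571.
Since the desired path is higher order in A, keeping C_A high (PFR or concentrated feed) favours P.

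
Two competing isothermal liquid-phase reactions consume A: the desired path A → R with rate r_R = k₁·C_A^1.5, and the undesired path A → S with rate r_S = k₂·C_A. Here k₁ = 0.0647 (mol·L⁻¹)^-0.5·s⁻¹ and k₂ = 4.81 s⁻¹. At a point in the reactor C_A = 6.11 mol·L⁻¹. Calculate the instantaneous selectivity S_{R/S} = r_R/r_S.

0.0332

S_{R/S} = r_R/r_S = (k₁·C_A^1.5)/(k₂·C_A) = (k₁/k₂)·C_A^0.5.
= (0.0647×6.110^1.5) / (4.81×6.110) = 0.9772/29.39 = 0.0332.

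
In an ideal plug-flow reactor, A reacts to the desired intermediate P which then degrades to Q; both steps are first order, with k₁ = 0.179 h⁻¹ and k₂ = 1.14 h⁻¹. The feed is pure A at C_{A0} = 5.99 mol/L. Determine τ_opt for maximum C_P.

1.93 h

The intermediate peaks when r₁ = r₂, i.e. k₁e^(−k₁τ) = k₂e^(−k₂τ), giving τ_opt = ln(k₂/k₁)/(k₂−k₁).
= ln(1.14/0.179)/(1.14−0.179) = ln(6.369)/0.9610 = 1.851/0.9610 = 1.93 h.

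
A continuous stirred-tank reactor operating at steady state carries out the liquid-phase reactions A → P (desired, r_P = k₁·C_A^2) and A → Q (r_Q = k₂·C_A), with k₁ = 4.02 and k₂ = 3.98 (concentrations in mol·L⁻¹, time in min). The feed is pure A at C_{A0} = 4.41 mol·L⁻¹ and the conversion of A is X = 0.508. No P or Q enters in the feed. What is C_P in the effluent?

1.54 mol·L⁻¹

Exit C_A = C_{A0}(1−X) = 4.41×0.492 = 2.170 mol·L⁻¹.
In a CSTR the entire volume is at exit conditions, so r_P = 4.02×2.170^2 = 18.92 and r_Q = 3.98×2.170 = 8.635.
Fraction of consumed A going to P: r_P/(r_P+r_Q) = 0.6867.
C_P = 0.6867·C_{A0}·X = 0.6867×4.41×0.508 = 1.54 mol·L⁻¹.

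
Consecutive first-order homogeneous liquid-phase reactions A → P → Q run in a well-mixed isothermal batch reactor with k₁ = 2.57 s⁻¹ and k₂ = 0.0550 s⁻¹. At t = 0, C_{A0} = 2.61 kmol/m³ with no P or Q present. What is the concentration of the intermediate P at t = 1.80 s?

2.39 kmol/m³

Solving the coupled first-order balances gives C_P(t) = [k₁/(k₂−k₁)]·C_{A0}·(e^(−k₁t) − e^(−k₂t)).
e^(−k₁t) = e^(−2.57×1.80) = e^(−4.626) = 0.009794; e^(−k₂t) = e^(−0.09900) = 0.9057.
C_P = 2.57×2.61/(0.0550−2.57) × (0.009794−0.9057) = (-2.667)×(-0.8959) = 2.390 kmol/m³.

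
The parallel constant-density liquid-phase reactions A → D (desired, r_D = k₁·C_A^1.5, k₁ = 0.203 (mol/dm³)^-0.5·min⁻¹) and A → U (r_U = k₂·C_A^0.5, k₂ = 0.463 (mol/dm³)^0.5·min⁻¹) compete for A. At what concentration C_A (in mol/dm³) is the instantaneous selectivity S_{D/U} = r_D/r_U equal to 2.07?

S_{D/U} = (k₁/k₂)·C_A ⇒ C_A = S·k₂/k₁.
= 2.07×0.463/0.203 = 4.72 mol/dm³.

4.72 mol/dm³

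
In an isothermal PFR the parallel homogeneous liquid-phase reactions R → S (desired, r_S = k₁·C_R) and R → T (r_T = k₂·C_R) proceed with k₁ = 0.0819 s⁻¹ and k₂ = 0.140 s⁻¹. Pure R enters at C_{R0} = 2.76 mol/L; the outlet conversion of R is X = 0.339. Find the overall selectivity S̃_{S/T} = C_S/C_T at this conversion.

0.585

C_R = C_{R0}(1−X) = 1.824 mol/L.
Both paths are first order in R, so the instantaneous fraction to S is constant: dC_S/d(−C_R) = k₁/(k₁+k₂) = 0.3691.
C_S = 0.3691·(C_{R0}−C_R) = 0.3691×0.9356 = 0.345 mol/L.
C_T = (C_{R0}−C_R)−C_S = 0.5903 mol/L; S̃_{S/T} = 0.3453/0.5903 = 0.585.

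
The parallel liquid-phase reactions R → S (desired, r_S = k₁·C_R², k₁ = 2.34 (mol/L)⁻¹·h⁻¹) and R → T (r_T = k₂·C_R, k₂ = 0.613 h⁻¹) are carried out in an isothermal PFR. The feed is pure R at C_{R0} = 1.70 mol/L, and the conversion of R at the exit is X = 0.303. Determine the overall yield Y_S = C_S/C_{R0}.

C_R = C_{R0}(1−X) = 1.185 mol/L.
Along a PFR/batch, dC_T/dC_R = −r_T/(r_S+r_T) = −k₂/(k₂+k₁·C_R).
Integrating from C_{R0} to C_R: C_T = (0.613/2.34)·ln[(0.613+2.34·1.70)/(0.613+2.34·1.18)] = 0.2620·ln(4.591/3.386) = 0.07978 mol/L.
Then C_S = (C_{R0}−C_R) − C_T = 0.5151 − 0.07978 = 0.4353 mol/L.
Y_S = C_S/C_{R0} = 0.4353/1.70 = 0.256.

0.256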